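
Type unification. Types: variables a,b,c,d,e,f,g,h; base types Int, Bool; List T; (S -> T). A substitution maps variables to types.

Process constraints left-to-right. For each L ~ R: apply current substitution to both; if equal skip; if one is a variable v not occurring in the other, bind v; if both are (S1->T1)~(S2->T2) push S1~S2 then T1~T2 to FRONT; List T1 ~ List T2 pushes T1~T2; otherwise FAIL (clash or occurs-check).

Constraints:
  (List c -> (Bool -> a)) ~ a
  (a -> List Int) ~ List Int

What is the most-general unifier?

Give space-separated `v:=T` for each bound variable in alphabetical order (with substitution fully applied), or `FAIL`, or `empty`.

Answer: FAIL

Derivation:
step 1: unify (List c -> (Bool -> a)) ~ a  [subst: {-} | 1 pending]
  occurs-check fail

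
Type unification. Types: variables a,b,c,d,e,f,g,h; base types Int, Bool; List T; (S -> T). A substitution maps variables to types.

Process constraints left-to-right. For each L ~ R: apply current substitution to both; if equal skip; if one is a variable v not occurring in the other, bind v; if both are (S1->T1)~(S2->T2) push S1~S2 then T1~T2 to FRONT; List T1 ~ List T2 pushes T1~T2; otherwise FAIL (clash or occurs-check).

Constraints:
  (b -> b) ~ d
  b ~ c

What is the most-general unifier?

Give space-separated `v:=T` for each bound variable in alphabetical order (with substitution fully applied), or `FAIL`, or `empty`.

step 1: unify (b -> b) ~ d  [subst: {-} | 1 pending]
  bind d := (b -> b)
step 2: unify b ~ c  [subst: {d:=(b -> b)} | 0 pending]
  bind b := c

Answer: b:=c d:=(c -> c)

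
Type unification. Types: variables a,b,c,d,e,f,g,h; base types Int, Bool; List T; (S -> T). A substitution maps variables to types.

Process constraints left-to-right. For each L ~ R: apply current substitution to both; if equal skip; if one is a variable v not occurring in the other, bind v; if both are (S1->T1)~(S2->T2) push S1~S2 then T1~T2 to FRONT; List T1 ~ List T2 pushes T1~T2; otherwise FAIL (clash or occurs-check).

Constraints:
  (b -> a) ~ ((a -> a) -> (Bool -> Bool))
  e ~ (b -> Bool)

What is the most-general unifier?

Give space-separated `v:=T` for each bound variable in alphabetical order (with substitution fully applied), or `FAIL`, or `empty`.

step 1: unify (b -> a) ~ ((a -> a) -> (Bool -> Bool))  [subst: {-} | 1 pending]
  -> decompose arrow: push b~(a -> a), a~(Bool -> Bool)
step 2: unify b ~ (a -> a)  [subst: {-} | 2 pending]
  bind b := (a -> a)
step 3: unify a ~ (Bool -> Bool)  [subst: {b:=(a -> a)} | 1 pending]
  bind a := (Bool -> Bool)
step 4: unify e ~ (((Bool -> Bool) -> (Bool -> Bool)) -> Bool)  [subst: {b:=(a -> a), a:=(Bool -> Bool)} | 0 pending]
  bind e := (((Bool -> Bool) -> (Bool -> Bool)) -> Bool)

Answer: a:=(Bool -> Bool) b:=((Bool -> Bool) -> (Bool -> Bool)) e:=(((Bool -> Bool) -> (Bool -> Bool)) -> Bool)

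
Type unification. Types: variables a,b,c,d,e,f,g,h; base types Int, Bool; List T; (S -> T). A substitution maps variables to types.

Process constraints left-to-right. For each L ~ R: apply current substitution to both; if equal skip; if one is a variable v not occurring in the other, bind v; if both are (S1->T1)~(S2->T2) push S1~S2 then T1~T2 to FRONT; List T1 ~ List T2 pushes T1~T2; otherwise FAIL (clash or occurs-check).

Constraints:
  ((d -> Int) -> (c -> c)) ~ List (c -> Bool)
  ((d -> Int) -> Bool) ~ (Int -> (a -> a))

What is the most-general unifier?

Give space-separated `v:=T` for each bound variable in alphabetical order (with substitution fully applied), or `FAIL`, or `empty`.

Answer: FAIL

Derivation:
step 1: unify ((d -> Int) -> (c -> c)) ~ List (c -> Bool)  [subst: {-} | 1 pending]
  clash: ((d -> Int) -> (c -> c)) vs List (c -> Bool)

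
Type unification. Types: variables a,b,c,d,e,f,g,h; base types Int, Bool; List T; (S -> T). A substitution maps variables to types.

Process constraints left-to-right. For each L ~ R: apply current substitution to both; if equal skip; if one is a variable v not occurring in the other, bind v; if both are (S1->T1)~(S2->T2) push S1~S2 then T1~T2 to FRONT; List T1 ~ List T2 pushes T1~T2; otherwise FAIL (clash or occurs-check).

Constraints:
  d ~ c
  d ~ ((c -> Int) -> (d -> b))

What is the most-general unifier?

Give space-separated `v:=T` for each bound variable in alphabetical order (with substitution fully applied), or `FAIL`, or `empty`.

Answer: FAIL

Derivation:
step 1: unify d ~ c  [subst: {-} | 1 pending]
  bind d := c
step 2: unify c ~ ((c -> Int) -> (c -> b))  [subst: {d:=c} | 0 pending]
  occurs-check fail: c in ((c -> Int) -> (c -> b))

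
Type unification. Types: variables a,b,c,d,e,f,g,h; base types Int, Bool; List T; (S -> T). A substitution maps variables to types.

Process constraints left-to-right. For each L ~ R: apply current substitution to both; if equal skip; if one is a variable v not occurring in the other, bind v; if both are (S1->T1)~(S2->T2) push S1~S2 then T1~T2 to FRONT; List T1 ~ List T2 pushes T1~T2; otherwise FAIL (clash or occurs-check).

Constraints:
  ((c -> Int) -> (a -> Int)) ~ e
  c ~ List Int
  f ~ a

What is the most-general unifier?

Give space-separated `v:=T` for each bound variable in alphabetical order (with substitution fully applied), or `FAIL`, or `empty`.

Answer: c:=List Int e:=((List Int -> Int) -> (a -> Int)) f:=a

Derivation:
step 1: unify ((c -> Int) -> (a -> Int)) ~ e  [subst: {-} | 2 pending]
  bind e := ((c -> Int) -> (a -> Int))
step 2: unify c ~ List Int  [subst: {e:=((c -> Int) -> (a -> Int))} | 1 pending]
  bind c := List Int
step 3: unify f ~ a  [subst: {e:=((c -> Int) -> (a -> Int)), c:=List Int} | 0 pending]
  bind f := a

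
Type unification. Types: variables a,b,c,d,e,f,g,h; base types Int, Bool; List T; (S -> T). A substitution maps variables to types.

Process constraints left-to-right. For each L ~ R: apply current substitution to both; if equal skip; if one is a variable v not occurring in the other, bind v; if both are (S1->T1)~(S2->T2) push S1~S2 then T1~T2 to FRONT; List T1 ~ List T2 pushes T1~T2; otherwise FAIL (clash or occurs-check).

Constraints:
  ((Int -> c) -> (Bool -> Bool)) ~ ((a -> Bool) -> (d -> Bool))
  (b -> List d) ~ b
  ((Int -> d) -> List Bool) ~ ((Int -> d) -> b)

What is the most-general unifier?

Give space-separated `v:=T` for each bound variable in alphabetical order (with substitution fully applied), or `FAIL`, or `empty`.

Answer: FAIL

Derivation:
step 1: unify ((Int -> c) -> (Bool -> Bool)) ~ ((a -> Bool) -> (d -> Bool))  [subst: {-} | 2 pending]
  -> decompose arrow: push (Int -> c)~(a -> Bool), (Bool -> Bool)~(d -> Bool)
step 2: unify (Int -> c) ~ (a -> Bool)  [subst: {-} | 3 pending]
  -> decompose arrow: push Int~a, c~Bool
step 3: unify Int ~ a  [subst: {-} | 4 pending]
  bind a := Int
step 4: unify c ~ Bool  [subst: {a:=Int} | 3 pending]
  bind c := Bool
step 5: unify (Bool -> Bool) ~ (d -> Bool)  [subst: {a:=Int, c:=Bool} | 2 pending]
  -> decompose arrow: push Bool~d, Bool~Bool
step 6: unify Bool ~ d  [subst: {a:=Int, c:=Bool} | 3 pending]
  bind d := Bool
step 7: unify Bool ~ Bool  [subst: {a:=Int, c:=Bool, d:=Bool} | 2 pending]
  -> identical, skip
step 8: unify (b -> List Bool) ~ b  [subst: {a:=Int, c:=Bool, d:=Bool} | 1 pending]
  occurs-check fail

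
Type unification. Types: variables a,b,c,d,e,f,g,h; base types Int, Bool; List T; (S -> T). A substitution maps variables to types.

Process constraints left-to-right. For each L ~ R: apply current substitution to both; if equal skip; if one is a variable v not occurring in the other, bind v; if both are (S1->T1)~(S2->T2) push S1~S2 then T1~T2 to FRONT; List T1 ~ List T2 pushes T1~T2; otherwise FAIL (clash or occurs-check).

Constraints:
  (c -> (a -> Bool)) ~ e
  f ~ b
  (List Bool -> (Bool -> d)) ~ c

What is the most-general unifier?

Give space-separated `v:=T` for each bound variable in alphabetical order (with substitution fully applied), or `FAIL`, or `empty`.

step 1: unify (c -> (a -> Bool)) ~ e  [subst: {-} | 2 pending]
  bind e := (c -> (a -> Bool))
step 2: unify f ~ b  [subst: {e:=(c -> (a -> Bool))} | 1 pending]
  bind f := b
step 3: unify (List Bool -> (Bool -> d)) ~ c  [subst: {e:=(c -> (a -> Bool)), f:=b} | 0 pending]
  bind c := (List Bool -> (Bool -> d))

Answer: c:=(List Bool -> (Bool -> d)) e:=((List Bool -> (Bool -> d)) -> (a -> Bool)) f:=b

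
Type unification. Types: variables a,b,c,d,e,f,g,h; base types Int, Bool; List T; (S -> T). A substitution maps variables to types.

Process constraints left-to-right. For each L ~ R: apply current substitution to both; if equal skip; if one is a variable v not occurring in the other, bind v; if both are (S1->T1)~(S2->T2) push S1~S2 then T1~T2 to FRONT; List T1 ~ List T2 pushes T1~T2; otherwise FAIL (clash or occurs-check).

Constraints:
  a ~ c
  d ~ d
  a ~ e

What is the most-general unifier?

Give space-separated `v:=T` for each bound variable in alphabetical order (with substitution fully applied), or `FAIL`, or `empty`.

step 1: unify a ~ c  [subst: {-} | 2 pending]
  bind a := c
step 2: unify d ~ d  [subst: {a:=c} | 1 pending]
  -> identical, skip
step 3: unify c ~ e  [subst: {a:=c} | 0 pending]
  bind c := e

Answer: a:=e c:=e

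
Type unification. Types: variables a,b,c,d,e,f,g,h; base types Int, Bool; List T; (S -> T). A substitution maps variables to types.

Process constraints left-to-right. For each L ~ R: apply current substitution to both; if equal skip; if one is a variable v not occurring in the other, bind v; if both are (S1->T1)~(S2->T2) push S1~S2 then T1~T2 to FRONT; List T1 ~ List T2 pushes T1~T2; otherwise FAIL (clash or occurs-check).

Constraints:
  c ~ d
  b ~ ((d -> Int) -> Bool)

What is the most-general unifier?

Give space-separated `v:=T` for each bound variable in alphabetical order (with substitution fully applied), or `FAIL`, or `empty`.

step 1: unify c ~ d  [subst: {-} | 1 pending]
  bind c := d
step 2: unify b ~ ((d -> Int) -> Bool)  [subst: {c:=d} | 0 pending]
  bind b := ((d -> Int) -> Bool)

Answer: b:=((d -> Int) -> Bool) c:=d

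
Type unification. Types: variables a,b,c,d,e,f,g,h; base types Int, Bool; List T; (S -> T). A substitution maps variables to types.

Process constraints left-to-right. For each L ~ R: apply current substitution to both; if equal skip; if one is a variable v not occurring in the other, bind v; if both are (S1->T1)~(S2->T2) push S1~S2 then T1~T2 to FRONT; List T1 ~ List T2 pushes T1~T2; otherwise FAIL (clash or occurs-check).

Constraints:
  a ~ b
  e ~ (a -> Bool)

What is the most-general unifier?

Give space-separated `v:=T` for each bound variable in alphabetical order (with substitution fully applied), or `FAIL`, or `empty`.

step 1: unify a ~ b  [subst: {-} | 1 pending]
  bind a := b
step 2: unify e ~ (b -> Bool)  [subst: {a:=b} | 0 pending]
  bind e := (b -> Bool)

Answer: a:=b e:=(b -> Bool)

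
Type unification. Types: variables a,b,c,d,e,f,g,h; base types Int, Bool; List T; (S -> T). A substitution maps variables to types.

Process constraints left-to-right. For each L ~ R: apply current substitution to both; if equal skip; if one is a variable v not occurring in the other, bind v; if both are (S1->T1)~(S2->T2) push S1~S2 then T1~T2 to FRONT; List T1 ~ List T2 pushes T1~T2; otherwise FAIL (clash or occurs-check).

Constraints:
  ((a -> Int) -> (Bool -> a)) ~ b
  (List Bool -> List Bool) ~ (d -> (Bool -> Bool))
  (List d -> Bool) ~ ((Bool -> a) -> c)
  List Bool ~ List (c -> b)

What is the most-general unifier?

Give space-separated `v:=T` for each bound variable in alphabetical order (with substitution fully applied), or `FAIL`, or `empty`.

step 1: unify ((a -> Int) -> (Bool -> a)) ~ b  [subst: {-} | 3 pending]
  bind b := ((a -> Int) -> (Bool -> a))
step 2: unify (List Bool -> List Bool) ~ (d -> (Bool -> Bool))  [subst: {b:=((a -> Int) -> (Bool -> a))} | 2 pending]
  -> decompose arrow: push List Bool~d, List Bool~(Bool -> Bool)
step 3: unify List Bool ~ d  [subst: {b:=((a -> Int) -> (Bool -> a))} | 3 pending]
  bind d := List Bool
step 4: unify List Bool ~ (Bool -> Bool)  [subst: {b:=((a -> Int) -> (Bool -> a)), d:=List Bool} | 2 pending]
  clash: List Bool vs (Bool -> Bool)

Answer: FAIL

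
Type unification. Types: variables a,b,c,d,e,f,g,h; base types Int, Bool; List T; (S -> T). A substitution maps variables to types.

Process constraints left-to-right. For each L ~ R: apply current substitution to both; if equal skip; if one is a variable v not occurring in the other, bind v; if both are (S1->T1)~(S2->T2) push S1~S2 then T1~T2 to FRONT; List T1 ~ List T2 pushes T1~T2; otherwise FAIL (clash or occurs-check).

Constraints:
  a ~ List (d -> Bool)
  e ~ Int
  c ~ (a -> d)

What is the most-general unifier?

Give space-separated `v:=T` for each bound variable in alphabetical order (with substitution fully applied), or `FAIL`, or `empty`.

step 1: unify a ~ List (d -> Bool)  [subst: {-} | 2 pending]
  bind a := List (d -> Bool)
step 2: unify e ~ Int  [subst: {a:=List (d -> Bool)} | 1 pending]
  bind e := Int
step 3: unify c ~ (List (d -> Bool) -> d)  [subst: {a:=List (d -> Bool), e:=Int} | 0 pending]
  bind c := (List (d -> Bool) -> d)

Answer: a:=List (d -> Bool) c:=(List (d -> Bool) -> d) e:=Int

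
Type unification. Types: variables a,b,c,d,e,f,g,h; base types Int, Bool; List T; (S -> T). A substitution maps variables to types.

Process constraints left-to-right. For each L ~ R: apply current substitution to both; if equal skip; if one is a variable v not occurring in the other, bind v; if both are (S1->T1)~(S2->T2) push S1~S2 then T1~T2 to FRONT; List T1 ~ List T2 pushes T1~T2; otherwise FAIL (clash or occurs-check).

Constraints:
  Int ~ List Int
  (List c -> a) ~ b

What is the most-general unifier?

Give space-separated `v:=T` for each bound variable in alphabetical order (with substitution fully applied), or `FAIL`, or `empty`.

Answer: FAIL

Derivation:
step 1: unify Int ~ List Int  [subst: {-} | 1 pending]
  clash: Int vs List Int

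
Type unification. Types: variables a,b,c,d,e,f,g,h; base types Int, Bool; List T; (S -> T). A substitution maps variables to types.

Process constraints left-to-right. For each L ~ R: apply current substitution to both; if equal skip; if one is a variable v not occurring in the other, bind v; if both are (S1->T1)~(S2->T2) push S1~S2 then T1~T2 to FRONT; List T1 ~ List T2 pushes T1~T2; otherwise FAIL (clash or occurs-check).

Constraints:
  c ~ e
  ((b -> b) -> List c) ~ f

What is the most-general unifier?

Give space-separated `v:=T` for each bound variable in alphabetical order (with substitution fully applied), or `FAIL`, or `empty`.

step 1: unify c ~ e  [subst: {-} | 1 pending]
  bind c := e
step 2: unify ((b -> b) -> List e) ~ f  [subst: {c:=e} | 0 pending]
  bind f := ((b -> b) -> List e)

Answer: c:=e f:=((b -> b) -> List e)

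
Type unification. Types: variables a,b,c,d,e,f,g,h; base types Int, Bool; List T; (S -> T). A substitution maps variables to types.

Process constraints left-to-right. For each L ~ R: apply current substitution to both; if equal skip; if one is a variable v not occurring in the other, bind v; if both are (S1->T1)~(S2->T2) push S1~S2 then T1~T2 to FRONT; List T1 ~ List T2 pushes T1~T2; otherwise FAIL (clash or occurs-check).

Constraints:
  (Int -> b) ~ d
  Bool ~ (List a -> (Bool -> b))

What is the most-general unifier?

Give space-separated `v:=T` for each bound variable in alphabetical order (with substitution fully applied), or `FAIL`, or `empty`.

Answer: FAIL

Derivation:
step 1: unify (Int -> b) ~ d  [subst: {-} | 1 pending]
  bind d := (Int -> b)
step 2: unify Bool ~ (List a -> (Bool -> b))  [subst: {d:=(Int -> b)} | 0 pending]
  clash: Bool vs (List a -> (Bool -> b))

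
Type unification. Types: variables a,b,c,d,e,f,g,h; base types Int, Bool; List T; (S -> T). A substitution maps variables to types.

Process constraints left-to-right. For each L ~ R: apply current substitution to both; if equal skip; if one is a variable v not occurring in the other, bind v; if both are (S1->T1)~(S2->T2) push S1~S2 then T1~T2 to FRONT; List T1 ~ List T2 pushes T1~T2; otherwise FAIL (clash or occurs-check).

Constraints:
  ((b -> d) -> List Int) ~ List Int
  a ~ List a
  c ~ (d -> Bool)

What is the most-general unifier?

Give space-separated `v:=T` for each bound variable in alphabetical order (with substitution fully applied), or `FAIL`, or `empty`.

Answer: FAIL

Derivation:
step 1: unify ((b -> d) -> List Int) ~ List Int  [subst: {-} | 2 pending]
  clash: ((b -> d) -> List Int) vs List Int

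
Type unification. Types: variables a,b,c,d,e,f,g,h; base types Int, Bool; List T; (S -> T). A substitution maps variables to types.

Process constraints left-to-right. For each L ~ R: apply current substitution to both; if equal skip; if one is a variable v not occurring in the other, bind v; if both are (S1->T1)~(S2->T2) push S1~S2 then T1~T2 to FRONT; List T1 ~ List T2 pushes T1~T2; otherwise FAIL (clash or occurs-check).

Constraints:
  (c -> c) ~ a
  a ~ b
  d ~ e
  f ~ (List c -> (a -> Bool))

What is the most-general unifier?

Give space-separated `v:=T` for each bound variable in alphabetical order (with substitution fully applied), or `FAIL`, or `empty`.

Answer: a:=(c -> c) b:=(c -> c) d:=e f:=(List c -> ((c -> c) -> Bool))

Derivation:
step 1: unify (c -> c) ~ a  [subst: {-} | 3 pending]
  bind a := (c -> c)
step 2: unify (c -> c) ~ b  [subst: {a:=(c -> c)} | 2 pending]
  bind b := (c -> c)
step 3: unify d ~ e  [subst: {a:=(c -> c), b:=(c -> c)} | 1 pending]
  bind d := e
step 4: unify f ~ (List c -> ((c -> c) -> Bool))  [subst: {a:=(c -> c), b:=(c -> c), d:=e} | 0 pending]
  bind f := (List c -> ((c -> c) -> Bool))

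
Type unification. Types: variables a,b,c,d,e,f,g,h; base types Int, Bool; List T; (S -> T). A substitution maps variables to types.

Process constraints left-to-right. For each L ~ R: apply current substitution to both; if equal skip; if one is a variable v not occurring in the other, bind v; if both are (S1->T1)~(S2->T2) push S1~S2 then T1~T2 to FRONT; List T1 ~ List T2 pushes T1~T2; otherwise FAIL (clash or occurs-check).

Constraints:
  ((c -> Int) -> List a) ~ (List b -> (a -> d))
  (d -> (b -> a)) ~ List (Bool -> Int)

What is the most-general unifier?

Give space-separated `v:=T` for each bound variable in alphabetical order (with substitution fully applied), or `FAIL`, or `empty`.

Answer: FAIL

Derivation:
step 1: unify ((c -> Int) -> List a) ~ (List b -> (a -> d))  [subst: {-} | 1 pending]
  -> decompose arrow: push (c -> Int)~List b, List a~(a -> d)
step 2: unify (c -> Int) ~ List b  [subst: {-} | 2 pending]
  clash: (c -> Int) vs List b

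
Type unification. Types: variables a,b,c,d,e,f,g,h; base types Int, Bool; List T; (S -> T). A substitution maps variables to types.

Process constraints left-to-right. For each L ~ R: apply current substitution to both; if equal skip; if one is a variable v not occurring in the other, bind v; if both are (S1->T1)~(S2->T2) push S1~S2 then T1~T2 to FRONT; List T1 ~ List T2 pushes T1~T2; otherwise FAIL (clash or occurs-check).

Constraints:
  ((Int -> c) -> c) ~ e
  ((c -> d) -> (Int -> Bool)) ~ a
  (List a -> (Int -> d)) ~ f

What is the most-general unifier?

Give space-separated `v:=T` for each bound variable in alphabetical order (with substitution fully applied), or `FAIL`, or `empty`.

step 1: unify ((Int -> c) -> c) ~ e  [subst: {-} | 2 pending]
  bind e := ((Int -> c) -> c)
step 2: unify ((c -> d) -> (Int -> Bool)) ~ a  [subst: {e:=((Int -> c) -> c)} | 1 pending]
  bind a := ((c -> d) -> (Int -> Bool))
step 3: unify (List ((c -> d) -> (Int -> Bool)) -> (Int -> d)) ~ f  [subst: {e:=((Int -> c) -> c), a:=((c -> d) -> (Int -> Bool))} | 0 pending]
  bind f := (List ((c -> d) -> (Int -> Bool)) -> (Int -> d))

Answer: a:=((c -> d) -> (Int -> Bool)) e:=((Int -> c) -> c) f:=(List ((c -> d) -> (Int -> Bool)) -> (Int -> d))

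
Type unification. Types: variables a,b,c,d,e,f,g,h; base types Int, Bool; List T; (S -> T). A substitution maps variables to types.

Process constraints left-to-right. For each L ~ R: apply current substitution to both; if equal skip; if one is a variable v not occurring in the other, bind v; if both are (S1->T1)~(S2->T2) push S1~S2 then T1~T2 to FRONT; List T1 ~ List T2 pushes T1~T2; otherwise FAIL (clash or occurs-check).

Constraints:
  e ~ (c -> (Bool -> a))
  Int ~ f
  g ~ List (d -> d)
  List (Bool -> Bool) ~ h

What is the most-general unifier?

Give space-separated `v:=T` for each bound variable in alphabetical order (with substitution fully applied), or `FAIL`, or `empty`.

step 1: unify e ~ (c -> (Bool -> a))  [subst: {-} | 3 pending]
  bind e := (c -> (Bool -> a))
step 2: unify Int ~ f  [subst: {e:=(c -> (Bool -> a))} | 2 pending]
  bind f := Int
step 3: unify g ~ List (d -> d)  [subst: {e:=(c -> (Bool -> a)), f:=Int} | 1 pending]
  bind g := List (d -> d)
step 4: unify List (Bool -> Bool) ~ h  [subst: {e:=(c -> (Bool -> a)), f:=Int, g:=List (d -> d)} | 0 pending]
  bind h := List (Bool -> Bool)

Answer: e:=(c -> (Bool -> a)) f:=Int g:=List (d -> d) h:=List (Bool -> Bool)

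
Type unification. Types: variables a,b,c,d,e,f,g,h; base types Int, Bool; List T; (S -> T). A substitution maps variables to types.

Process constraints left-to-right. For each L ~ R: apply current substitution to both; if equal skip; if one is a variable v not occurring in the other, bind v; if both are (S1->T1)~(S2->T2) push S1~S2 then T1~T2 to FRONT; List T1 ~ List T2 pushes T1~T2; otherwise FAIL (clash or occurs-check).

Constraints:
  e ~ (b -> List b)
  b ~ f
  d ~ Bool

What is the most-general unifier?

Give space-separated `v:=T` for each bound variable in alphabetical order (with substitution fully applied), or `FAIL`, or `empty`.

step 1: unify e ~ (b -> List b)  [subst: {-} | 2 pending]
  bind e := (b -> List b)
step 2: unify b ~ f  [subst: {e:=(b -> List b)} | 1 pending]
  bind b := f
step 3: unify d ~ Bool  [subst: {e:=(b -> List b), b:=f} | 0 pending]
  bind d := Bool

Answer: b:=f d:=Bool e:=(f -> List f)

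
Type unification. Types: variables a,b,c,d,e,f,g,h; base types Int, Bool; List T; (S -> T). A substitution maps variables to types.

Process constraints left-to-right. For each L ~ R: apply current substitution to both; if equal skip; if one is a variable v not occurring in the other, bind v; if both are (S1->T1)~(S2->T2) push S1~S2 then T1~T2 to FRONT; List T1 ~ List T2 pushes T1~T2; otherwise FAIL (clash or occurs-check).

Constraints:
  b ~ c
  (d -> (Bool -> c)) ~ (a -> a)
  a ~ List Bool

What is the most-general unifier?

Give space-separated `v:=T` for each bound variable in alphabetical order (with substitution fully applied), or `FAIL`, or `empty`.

step 1: unify b ~ c  [subst: {-} | 2 pending]
  bind b := c
step 2: unify (d -> (Bool -> c)) ~ (a -> a)  [subst: {b:=c} | 1 pending]
  -> decompose arrow: push d~a, (Bool -> c)~a
step 3: unify d ~ a  [subst: {b:=c} | 2 pending]
  bind d := a
step 4: unify (Bool -> c) ~ a  [subst: {b:=c, d:=a} | 1 pending]
  bind a := (Bool -> c)
step 5: unify (Bool -> c) ~ List Bool  [subst: {b:=c, d:=a, a:=(Bool -> c)} | 0 pending]
  clash: (Bool -> c) vs List Bool

Answer: FAIL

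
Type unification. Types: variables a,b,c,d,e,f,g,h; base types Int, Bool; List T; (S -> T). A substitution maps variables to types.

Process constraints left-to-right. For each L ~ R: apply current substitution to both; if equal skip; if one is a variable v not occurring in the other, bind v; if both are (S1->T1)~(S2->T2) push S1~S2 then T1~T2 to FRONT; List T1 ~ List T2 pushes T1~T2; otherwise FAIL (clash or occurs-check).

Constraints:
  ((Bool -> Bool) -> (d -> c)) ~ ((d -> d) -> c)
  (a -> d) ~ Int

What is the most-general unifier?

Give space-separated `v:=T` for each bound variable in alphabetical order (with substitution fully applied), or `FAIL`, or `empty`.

step 1: unify ((Bool -> Bool) -> (d -> c)) ~ ((d -> d) -> c)  [subst: {-} | 1 pending]
  -> decompose arrow: push (Bool -> Bool)~(d -> d), (d -> c)~c
step 2: unify (Bool -> Bool) ~ (d -> d)  [subst: {-} | 2 pending]
  -> decompose arrow: push Bool~d, Bool~d
step 3: unify Bool ~ d  [subst: {-} | 3 pending]
  bind d := Bool
step 4: unify Bool ~ Bool  [subst: {d:=Bool} | 2 pending]
  -> identical, skip
step 5: unify (Bool -> c) ~ c  [subst: {d:=Bool} | 1 pending]
  occurs-check fail

Answer: FAIL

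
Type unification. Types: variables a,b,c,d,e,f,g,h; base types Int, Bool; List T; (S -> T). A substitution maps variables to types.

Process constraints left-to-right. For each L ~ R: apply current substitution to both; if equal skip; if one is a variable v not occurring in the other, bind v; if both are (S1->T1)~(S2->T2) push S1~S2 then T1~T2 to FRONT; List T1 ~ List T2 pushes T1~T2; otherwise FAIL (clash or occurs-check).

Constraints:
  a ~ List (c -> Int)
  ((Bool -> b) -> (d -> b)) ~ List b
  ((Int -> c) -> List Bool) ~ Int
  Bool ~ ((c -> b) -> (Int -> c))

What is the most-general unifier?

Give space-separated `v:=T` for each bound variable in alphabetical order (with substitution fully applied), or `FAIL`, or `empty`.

Answer: FAIL

Derivation:
step 1: unify a ~ List (c -> Int)  [subst: {-} | 3 pending]
  bind a := List (c -> Int)
step 2: unify ((Bool -> b) -> (d -> b)) ~ List b  [subst: {a:=List (c -> Int)} | 2 pending]
  clash: ((Bool -> b) -> (d -> b)) vs List b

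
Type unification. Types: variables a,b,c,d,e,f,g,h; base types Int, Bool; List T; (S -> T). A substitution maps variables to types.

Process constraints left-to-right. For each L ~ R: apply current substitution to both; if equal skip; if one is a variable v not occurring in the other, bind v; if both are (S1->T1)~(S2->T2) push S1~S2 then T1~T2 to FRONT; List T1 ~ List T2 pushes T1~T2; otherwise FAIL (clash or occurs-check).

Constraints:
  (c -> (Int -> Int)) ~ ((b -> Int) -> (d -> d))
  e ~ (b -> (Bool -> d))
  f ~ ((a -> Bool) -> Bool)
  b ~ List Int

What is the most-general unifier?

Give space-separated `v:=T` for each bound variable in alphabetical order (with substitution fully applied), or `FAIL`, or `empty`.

step 1: unify (c -> (Int -> Int)) ~ ((b -> Int) -> (d -> d))  [subst: {-} | 3 pending]
  -> decompose arrow: push c~(b -> Int), (Int -> Int)~(d -> d)
step 2: unify c ~ (b -> Int)  [subst: {-} | 4 pending]
  bind c := (b -> Int)
step 3: unify (Int -> Int) ~ (d -> d)  [subst: {c:=(b -> Int)} | 3 pending]
  -> decompose arrow: push Int~d, Int~d
step 4: unify Int ~ d  [subst: {c:=(b -> Int)} | 4 pending]
  bind d := Int
step 5: unify Int ~ Int  [subst: {c:=(b -> Int), d:=Int} | 3 pending]
  -> identical, skip
step 6: unify e ~ (b -> (Bool -> Int))  [subst: {c:=(b -> Int), d:=Int} | 2 pending]
  bind e := (b -> (Bool -> Int))
step 7: unify f ~ ((a -> Bool) -> Bool)  [subst: {c:=(b -> Int), d:=Int, e:=(b -> (Bool -> Int))} | 1 pending]
  bind f := ((a -> Bool) -> Bool)
step 8: unify b ~ List Int  [subst: {c:=(b -> Int), d:=Int, e:=(b -> (Bool -> Int)), f:=((a -> Bool) -> Bool)} | 0 pending]
  bind b := List Int

Answer: b:=List Int c:=(List Int -> Int) d:=Int e:=(List Int -> (Bool -> Int)) f:=((a -> Bool) -> Bool)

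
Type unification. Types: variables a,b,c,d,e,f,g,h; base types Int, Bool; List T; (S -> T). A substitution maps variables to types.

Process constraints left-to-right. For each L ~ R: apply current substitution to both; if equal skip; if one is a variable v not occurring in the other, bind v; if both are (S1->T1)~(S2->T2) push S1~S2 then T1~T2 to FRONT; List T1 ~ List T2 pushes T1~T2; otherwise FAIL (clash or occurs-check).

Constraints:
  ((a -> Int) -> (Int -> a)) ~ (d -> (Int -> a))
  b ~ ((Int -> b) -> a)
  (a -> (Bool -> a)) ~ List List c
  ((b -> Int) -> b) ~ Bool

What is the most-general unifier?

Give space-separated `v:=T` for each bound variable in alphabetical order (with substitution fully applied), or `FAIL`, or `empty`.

Answer: FAIL

Derivation:
step 1: unify ((a -> Int) -> (Int -> a)) ~ (d -> (Int -> a))  [subst: {-} | 3 pending]
  -> decompose arrow: push (a -> Int)~d, (Int -> a)~(Int -> a)
step 2: unify (a -> Int) ~ d  [subst: {-} | 4 pending]
  bind d := (a -> Int)
step 3: unify (Int -> a) ~ (Int -> a)  [subst: {d:=(a -> Int)} | 3 pending]
  -> identical, skip
step 4: unify b ~ ((Int -> b) -> a)  [subst: {d:=(a -> Int)} | 2 pending]
  occurs-check fail: b in ((Int -> b) -> a)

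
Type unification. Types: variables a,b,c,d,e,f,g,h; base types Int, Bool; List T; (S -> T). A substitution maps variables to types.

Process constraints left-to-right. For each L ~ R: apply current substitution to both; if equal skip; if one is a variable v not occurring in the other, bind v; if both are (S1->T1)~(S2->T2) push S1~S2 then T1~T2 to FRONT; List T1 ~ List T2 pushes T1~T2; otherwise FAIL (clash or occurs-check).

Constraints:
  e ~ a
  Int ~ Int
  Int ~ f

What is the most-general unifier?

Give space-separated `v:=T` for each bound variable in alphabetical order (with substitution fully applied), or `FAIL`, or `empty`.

step 1: unify e ~ a  [subst: {-} | 2 pending]
  bind e := a
step 2: unify Int ~ Int  [subst: {e:=a} | 1 pending]
  -> identical, skip
step 3: unify Int ~ f  [subst: {e:=a} | 0 pending]
  bind f := Int

Answer: e:=a f:=Int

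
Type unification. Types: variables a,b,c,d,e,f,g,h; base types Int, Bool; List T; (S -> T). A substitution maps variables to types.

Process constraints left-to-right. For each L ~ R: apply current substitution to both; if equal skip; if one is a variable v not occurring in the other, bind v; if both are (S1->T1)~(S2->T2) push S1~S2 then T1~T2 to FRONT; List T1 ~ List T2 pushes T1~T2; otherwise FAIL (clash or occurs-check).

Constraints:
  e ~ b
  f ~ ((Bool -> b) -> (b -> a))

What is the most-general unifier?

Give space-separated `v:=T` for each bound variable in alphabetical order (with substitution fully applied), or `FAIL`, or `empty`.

Answer: e:=b f:=((Bool -> b) -> (b -> a))

Derivation:
step 1: unify e ~ b  [subst: {-} | 1 pending]
  bind e := b
step 2: unify f ~ ((Bool -> b) -> (b -> a))  [subst: {e:=b} | 0 pending]
  bind f := ((Bool -> b) -> (b -> a))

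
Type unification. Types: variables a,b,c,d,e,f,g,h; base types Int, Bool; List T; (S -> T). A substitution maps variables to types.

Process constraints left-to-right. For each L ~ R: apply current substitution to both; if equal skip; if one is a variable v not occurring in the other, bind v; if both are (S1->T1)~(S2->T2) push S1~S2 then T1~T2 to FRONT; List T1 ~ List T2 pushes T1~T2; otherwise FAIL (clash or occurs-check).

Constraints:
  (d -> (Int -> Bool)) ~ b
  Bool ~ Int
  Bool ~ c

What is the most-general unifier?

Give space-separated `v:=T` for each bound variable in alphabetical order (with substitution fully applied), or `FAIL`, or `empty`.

Answer: FAIL

Derivation:
step 1: unify (d -> (Int -> Bool)) ~ b  [subst: {-} | 2 pending]
  bind b := (d -> (Int -> Bool))
step 2: unify Bool ~ Int  [subst: {b:=(d -> (Int -> Bool))} | 1 pending]
  clash: Bool vs Int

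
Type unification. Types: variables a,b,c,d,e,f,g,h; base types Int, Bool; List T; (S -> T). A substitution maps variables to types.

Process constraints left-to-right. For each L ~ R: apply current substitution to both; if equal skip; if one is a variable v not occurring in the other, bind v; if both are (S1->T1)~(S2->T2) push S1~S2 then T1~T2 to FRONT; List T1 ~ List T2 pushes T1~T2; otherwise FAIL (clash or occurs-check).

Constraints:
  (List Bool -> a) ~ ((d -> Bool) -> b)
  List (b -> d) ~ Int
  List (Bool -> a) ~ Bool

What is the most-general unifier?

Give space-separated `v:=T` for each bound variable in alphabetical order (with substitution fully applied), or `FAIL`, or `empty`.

step 1: unify (List Bool -> a) ~ ((d -> Bool) -> b)  [subst: {-} | 2 pending]
  -> decompose arrow: push List Bool~(d -> Bool), a~b
step 2: unify List Bool ~ (d -> Bool)  [subst: {-} | 3 pending]
  clash: List Bool vs (d -> Bool)

Answer: FAIL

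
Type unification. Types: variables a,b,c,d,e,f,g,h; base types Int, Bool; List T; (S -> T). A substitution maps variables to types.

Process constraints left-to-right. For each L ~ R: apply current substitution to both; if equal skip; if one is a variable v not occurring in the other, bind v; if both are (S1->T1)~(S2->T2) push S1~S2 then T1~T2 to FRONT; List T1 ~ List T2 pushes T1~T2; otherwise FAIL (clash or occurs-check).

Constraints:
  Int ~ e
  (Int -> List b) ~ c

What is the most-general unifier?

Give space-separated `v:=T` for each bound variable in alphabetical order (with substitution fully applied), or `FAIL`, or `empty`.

step 1: unify Int ~ e  [subst: {-} | 1 pending]
  bind e := Int
step 2: unify (Int -> List b) ~ c  [subst: {e:=Int} | 0 pending]
  bind c := (Int -> List b)

Answer: c:=(Int -> List b) e:=Int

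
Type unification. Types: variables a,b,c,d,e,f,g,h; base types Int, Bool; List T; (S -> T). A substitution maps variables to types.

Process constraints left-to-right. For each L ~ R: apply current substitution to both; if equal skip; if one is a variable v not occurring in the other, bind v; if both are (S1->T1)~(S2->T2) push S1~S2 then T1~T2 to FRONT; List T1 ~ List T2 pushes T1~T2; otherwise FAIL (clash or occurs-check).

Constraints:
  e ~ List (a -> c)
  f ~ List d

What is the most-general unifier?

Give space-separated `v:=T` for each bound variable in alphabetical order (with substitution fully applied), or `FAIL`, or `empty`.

Answer: e:=List (a -> c) f:=List d

Derivation:
step 1: unify e ~ List (a -> c)  [subst: {-} | 1 pending]
  bind e := List (a -> c)
step 2: unify f ~ List d  [subst: {e:=List (a -> c)} | 0 pending]
  bind f := List d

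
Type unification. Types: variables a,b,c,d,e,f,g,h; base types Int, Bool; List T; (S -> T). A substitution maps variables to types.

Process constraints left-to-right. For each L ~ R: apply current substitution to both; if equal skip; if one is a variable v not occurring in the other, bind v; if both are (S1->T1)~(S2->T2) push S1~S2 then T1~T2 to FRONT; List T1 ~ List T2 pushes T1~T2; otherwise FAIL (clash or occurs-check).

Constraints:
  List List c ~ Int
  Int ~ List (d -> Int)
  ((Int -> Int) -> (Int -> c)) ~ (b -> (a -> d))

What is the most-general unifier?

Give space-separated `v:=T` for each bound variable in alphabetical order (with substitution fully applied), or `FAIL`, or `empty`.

Answer: FAIL

Derivation:
step 1: unify List List c ~ Int  [subst: {-} | 2 pending]
  clash: List List c vs Int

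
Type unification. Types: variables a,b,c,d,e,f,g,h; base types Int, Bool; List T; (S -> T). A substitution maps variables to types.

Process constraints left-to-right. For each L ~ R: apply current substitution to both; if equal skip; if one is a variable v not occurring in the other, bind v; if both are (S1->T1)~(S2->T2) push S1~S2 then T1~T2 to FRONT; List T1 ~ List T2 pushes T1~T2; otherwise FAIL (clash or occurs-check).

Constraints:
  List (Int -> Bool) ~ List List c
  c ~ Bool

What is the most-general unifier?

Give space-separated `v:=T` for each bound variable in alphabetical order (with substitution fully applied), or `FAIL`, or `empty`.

Answer: FAIL

Derivation:
step 1: unify List (Int -> Bool) ~ List List c  [subst: {-} | 1 pending]
  -> decompose List: push (Int -> Bool)~List c
step 2: unify (Int -> Bool) ~ List c  [subst: {-} | 1 pending]
  clash: (Int -> Bool) vs List c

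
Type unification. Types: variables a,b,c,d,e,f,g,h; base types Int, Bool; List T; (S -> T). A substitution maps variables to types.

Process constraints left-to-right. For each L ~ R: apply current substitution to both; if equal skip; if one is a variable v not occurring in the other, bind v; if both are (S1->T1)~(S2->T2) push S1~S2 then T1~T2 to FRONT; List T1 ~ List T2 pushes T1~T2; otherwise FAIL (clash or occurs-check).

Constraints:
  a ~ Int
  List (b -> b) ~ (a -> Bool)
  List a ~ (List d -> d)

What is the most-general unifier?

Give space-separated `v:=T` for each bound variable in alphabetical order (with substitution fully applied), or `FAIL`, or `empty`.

step 1: unify a ~ Int  [subst: {-} | 2 pending]
  bind a := Int
step 2: unify List (b -> b) ~ (Int -> Bool)  [subst: {a:=Int} | 1 pending]
  clash: List (b -> b) vs (Int -> Bool)

Answer: FAIL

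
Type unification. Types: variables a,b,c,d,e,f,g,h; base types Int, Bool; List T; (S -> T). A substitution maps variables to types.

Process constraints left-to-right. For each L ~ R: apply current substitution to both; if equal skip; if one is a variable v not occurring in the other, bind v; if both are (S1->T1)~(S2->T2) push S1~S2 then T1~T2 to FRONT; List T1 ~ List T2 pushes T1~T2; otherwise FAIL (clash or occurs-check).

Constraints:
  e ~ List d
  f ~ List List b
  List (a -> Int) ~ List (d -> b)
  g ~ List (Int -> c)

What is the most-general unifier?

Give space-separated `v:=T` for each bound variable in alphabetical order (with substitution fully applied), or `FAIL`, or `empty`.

Answer: a:=d b:=Int e:=List d f:=List List Int g:=List (Int -> c)

Derivation:
step 1: unify e ~ List d  [subst: {-} | 3 pending]
  bind e := List d
step 2: unify f ~ List List b  [subst: {e:=List d} | 2 pending]
  bind f := List List b
step 3: unify List (a -> Int) ~ List (d -> b)  [subst: {e:=List d, f:=List List b} | 1 pending]
  -> decompose List: push (a -> Int)~(d -> b)
step 4: unify (a -> Int) ~ (d -> b)  [subst: {e:=List d, f:=List List b} | 1 pending]
  -> decompose arrow: push a~d, Int~b
step 5: unify a ~ d  [subst: {e:=List d, f:=List List b} | 2 pending]
  bind a := d
step 6: unify Int ~ b  [subst: {e:=List d, f:=List List b, a:=d} | 1 pending]
  bind b := Int
step 7: unify g ~ List (Int -> c)  [subst: {e:=List d, f:=List List b, a:=d, b:=Int} | 0 pending]
  bind g := List (Int -> c)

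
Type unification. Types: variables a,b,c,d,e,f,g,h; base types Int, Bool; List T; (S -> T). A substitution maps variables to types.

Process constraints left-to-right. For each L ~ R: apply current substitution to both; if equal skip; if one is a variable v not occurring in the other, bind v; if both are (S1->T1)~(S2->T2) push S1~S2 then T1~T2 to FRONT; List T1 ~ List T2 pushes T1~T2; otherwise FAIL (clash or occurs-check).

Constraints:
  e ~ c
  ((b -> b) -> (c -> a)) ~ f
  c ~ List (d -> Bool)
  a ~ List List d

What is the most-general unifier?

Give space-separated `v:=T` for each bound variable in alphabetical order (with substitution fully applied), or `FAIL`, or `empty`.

step 1: unify e ~ c  [subst: {-} | 3 pending]
  bind e := c
step 2: unify ((b -> b) -> (c -> a)) ~ f  [subst: {e:=c} | 2 pending]
  bind f := ((b -> b) -> (c -> a))
step 3: unify c ~ List (d -> Bool)  [subst: {e:=c, f:=((b -> b) -> (c -> a))} | 1 pending]
  bind c := List (d -> Bool)
step 4: unify a ~ List List d  [subst: {e:=c, f:=((b -> b) -> (c -> a)), c:=List (d -> Bool)} | 0 pending]
  bind a := List List d

Answer: a:=List List d c:=List (d -> Bool) e:=List (d -> Bool) f:=((b -> b) -> (List (d -> Bool) -> List List d))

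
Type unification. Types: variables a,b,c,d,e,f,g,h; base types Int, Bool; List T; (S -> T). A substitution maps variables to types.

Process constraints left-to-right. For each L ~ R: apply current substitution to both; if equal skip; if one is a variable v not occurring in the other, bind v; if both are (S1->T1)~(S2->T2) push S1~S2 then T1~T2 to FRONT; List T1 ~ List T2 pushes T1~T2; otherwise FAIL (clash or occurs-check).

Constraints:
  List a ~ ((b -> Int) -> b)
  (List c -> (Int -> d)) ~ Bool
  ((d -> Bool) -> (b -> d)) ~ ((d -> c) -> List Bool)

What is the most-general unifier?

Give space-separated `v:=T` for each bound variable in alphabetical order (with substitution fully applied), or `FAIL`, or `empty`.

step 1: unify List a ~ ((b -> Int) -> b)  [subst: {-} | 2 pending]
  clash: List a vs ((b -> Int) -> b)

Answer: FAIL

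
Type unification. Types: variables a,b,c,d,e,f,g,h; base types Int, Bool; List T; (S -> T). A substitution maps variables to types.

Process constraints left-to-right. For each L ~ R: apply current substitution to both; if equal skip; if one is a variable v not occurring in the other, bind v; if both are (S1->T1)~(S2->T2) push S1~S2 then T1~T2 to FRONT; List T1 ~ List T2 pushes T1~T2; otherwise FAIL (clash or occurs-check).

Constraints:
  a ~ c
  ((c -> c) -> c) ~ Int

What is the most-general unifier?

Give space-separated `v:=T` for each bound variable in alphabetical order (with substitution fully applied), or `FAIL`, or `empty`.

Answer: FAIL

Derivation:
step 1: unify a ~ c  [subst: {-} | 1 pending]
  bind a := c
step 2: unify ((c -> c) -> c) ~ Int  [subst: {a:=c} | 0 pending]
  clash: ((c -> c) -> c) vs Int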